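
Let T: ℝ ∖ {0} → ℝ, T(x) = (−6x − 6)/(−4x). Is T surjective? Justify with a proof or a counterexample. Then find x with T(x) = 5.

If T(x) = 3/2, cross-multiplying gives −4(−6x − 6) = −6(−4x), which simplifies to 24 = 0 — false.  So 3/2 has no preimage and T is not surjective.
Solving T(x) = 5: cross-multiplying gives −6x − 6 = 5(−4x), which rearranges to 14x = 6, so x = 3/7.

3/7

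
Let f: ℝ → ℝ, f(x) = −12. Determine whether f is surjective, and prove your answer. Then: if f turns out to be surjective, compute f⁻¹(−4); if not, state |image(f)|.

f(x) = −12 for all x, so −11 has no preimage and f is not surjective.
Since f is not surjective, we state |image(f)|: the image of f is {−12}, which has 1 element.

1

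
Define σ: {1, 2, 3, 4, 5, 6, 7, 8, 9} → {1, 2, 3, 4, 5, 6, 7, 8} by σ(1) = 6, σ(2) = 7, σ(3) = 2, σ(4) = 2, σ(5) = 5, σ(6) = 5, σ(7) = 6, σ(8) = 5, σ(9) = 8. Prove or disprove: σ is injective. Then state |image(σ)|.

5

σ(3) = 2 = σ(4) with 3 ≠ 4, so σ is not injective.
The image of σ is {2, 5, 6, 7, 8}, which has 5 elements.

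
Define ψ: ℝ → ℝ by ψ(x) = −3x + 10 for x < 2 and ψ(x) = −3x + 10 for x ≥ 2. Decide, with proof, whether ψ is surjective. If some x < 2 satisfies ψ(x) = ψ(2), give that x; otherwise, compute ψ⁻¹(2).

8/3

Both pieces are strictly decreasing (slopes −3 and −3), so each is injective on its own interval.
The left piece maps (−∞, 2) onto (4, ∞); the right piece maps [2, ∞) onto (−∞, 4].
These images together cover ℝ, so ψ is surjective.
Because the two images are disjoint, no x < 2 has ψ(x) = ψ(2), so we compute ψ⁻¹(2): 2 lies in (−∞, 4], so solve −3x + 10 = 2: x = (2 − 10)/(−3) = 8/3.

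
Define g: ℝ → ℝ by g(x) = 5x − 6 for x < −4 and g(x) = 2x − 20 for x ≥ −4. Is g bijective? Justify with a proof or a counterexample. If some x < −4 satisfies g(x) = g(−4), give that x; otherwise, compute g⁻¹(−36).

Both pieces are strictly increasing (slopes 5 and 2), so each is injective on its own interval.
The left piece maps (−∞, −4) onto (−∞, −26); the right piece maps [−4, ∞) onto [−28, ∞).
These images overlap. In particular g(−4) = −28 (right piece), and solving 5x − 6 = −28 on the left piece gives x = −22/5 < −4.
So g(−22/5) = g(−4) with −22/5 ≠ −4, and g is not injective, hence not bijective. This x = −22/5 is the requested value below −4.

-22/5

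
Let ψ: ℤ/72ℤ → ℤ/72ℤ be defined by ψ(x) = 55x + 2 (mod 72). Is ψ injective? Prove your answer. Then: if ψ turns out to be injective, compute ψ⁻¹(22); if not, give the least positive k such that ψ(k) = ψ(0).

By definition, injectivity means: for all x_1, x_2 in the domain, ψ(x_1) = ψ(x_2) implies x_1 = x_2.
If ψ(x_1) = ψ(x_2), then 55x_1 ≡ 55x_2 (mod 72). Because gcd(55, 72) = 1, we may cancel 55 to get x_1 ≡ x_2 (mod 72).
So ψ is injective.
We now compute 55⁻¹ mod 72 explicitly. Euclid's algorithm: 72 = 1·55 + 17, 55 = 3·17 + 4, 17 = 4·4 + 1; back-substituting gives 1 = 55·55 − 42·72, so 55⁻¹ ≡ 55 (mod 72).
Since ψ is injective, we find ψ⁻¹(22): we need 55x ≡ 22 − 2 ≡ 20 (mod 72). Using 55⁻¹ = 55: x ≡ 55·20 = 1100 = 15·72 + 20, so x = 20.
Check: ψ(20) = 55·20 + 2 = 1102 = 15·72 + 22 ≡ 22 (mod 72).

20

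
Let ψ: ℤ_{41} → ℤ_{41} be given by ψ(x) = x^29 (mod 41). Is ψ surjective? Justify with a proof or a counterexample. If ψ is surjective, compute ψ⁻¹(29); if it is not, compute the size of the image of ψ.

Since 41 is prime, the nonzero elements of ℤ_{41} form a cyclic group of order 40.
As gcd(29, 40) = 1, raising to the 29th power is a bijection on this group: if s^29 ≡ t^29 then (st^{−1})^29 = 1, and the only element of order dividing gcd(29, 40) = 1 is 1, so s = t.
With ψ(0) = 0 this makes ψ injective on all of ℤ_{41}, hence bijective (finite equal-size domain and codomain). In particular ψ is surjective.
Since ψ is surjective, we find the preimage of 29. The inverse of x ↦ x^29 on (ℤ_{41})^× is x ↦ x^29, because 29·29 = 841 = 21·40 + 1 ≡ 1 (mod 40) and x^{40} = 1 for x ≠ 0 (Fermat). So ψ⁻¹(29) = 29^29 mod 41.
Repeated squaring mod 41: 29^1 ≡ 29, 29^2 ≡ 29² = 841 ≡ 21, 29^4 ≡ 21² = 441 ≡ 31, 29^8 ≡ 31² = 961 ≡ 18, 29^16 ≡ 18² = 324 ≡ 37. Since 29 = 16 + 8 + 4 + 1, 29^29 ≡ 37·18·31·29: 37·18 = 666 ≡ 10, then 10·31 = 310 ≡ 23, then 23·29 = 667 ≡ 11. So 29^29 ≡ 11 (mod 41).
Hence ψ⁻¹(29) = 11.

11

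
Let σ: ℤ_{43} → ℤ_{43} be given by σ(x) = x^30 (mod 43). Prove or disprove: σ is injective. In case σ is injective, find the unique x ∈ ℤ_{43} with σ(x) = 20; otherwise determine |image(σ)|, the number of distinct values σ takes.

σ(1) = 1^30 = 1.
σ(6): Repeated squaring mod 43: 6^1 ≡ 6, 6^2 ≡ 6² = 36, 6^4 ≡ 36² = 1296 ≡ 6, 6^8 ≡ 6² = 36, 6^16 ≡ 36² = 1296 ≡ 6. Since 30 = 16 + 8 + 4 + 2, 6^30 ≡ 6·36·6·36: 6·36 = 216 ≡ 1, then 1·6 = 6, then 6·36 = 216 ≡ 1. So 6^30 ≡ 1 (mod 43).
So σ(1) = σ(6) = 1 while 1 ≠ 6, so σ is not injective.
Since σ is not injective, we determine |image(σ)|. Computing x^30 mod 43 for each x (by repeated squaring, reducing mod 43 at every step), the values σ(0), σ(1), …, σ(42) are: 0, 1, 4, 11, 16, 21, 1, 1, 21, 35, 41, 35, 4, 21, 4, 16, 41, 41, 11, 16, 35, 11, 11, 35, 16, 11, 41, 41, 16, 4, 21, 4, 35, 41, 35, 21, 1, 1, 21, 16, 11, 4, 1.
The distinct values are {0, 1, 4, 11, 16, 21, 35, 41}; there are 8 of them.

8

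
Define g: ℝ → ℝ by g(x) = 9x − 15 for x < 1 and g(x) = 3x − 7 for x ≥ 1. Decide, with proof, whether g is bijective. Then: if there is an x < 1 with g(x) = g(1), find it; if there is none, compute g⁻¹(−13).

Both pieces are strictly increasing (slopes 9 and 3), so each is injective on its own interval.
The left piece maps (−∞, 1) onto (−∞, −6); the right piece maps [1, ∞) onto [−4, ∞).
The images leave a gap (−6 has no preimage), so g is not surjective, hence not bijective.
Because the two images are disjoint, no x < 1 has g(x) = g(1), so we compute g⁻¹(−13): −13 lies in (−∞, −6), so solve 9x − 15 = −13: x = (−13 + 15)/9 = 2/9.

2/9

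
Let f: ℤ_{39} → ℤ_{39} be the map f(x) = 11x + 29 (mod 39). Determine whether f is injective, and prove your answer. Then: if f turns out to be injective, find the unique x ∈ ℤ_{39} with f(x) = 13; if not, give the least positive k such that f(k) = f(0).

If f(s) = f(t), then 11s ≡ 11t (mod 39). Because gcd(11, 39) = 1, we may cancel 11 to get s ≡ t (mod 39).
Therefore f is injective.
We now compute 11⁻¹ mod 39 explicitly. Euclid's algorithm: 39 = 3·11 + 6, 11 = 1·6 + 5, 6 = 1·5 + 1; back-substituting gives 1 = 32·11 − 9·39, so 11⁻¹ ≡ 32 (mod 39).
Since f is injective, we find f⁻¹(13): we need 11x ≡ 13 − 29 ≡ 23 (mod 39). Using 11⁻¹ = 32: x ≡ 32·23 = 736 = 18·39 + 34, so x = 34.
Check: f(34) = 11·34 + 29 = 403 = 10·39 + 13 ≡ 13 (mod 39).

34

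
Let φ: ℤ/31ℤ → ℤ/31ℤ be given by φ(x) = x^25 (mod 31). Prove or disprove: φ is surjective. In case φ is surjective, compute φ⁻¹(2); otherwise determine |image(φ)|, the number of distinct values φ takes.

7

φ(1) = 1^25 = 1.
φ(2): Repeated squaring mod 31: 2^1 ≡ 2, 2^2 ≡ 2² = 4, 2^4 ≡ 4² = 16, 2^8 ≡ 16² = 256 ≡ 8, 2^16 ≡ 8² = 64 ≡ 2. Since 25 = 16 + 8 + 1, 2^25 ≡ 2·8·2: 2·8 = 16, then 16·2 = 32 ≡ 1. So 2^25 ≡ 1 (mod 31).
So φ(1) = φ(2) = 1 while 1 ≠ 2, so φ is not injective.
A non-injective map from the 31-element set ℤ/31ℤ to itself takes at most 30 distinct values, so it cannot be surjective. So φ is not surjective.
Since φ is not surjective, we determine |image(φ)|. Computing x^25 mod 31 for each x (by repeated squaring, reducing mod 31 at every step), the values φ(0), φ(1), …, φ(30) are: 0, 1, 1, 6, 1, 5, 6, 25, 1, 5, 5, 26, 6, 26, 25, 30, 1, 6, 5, 25, 5, 26, 26, 30, 6, 25, 26, 30, 25, 30, 30.
The distinct values are {0, 1, 5, 6, 25, 26, 30}; there are 7 of them.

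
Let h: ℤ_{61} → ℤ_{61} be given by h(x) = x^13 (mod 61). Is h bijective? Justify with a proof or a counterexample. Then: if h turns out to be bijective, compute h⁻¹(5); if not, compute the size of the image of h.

45

Since 61 is prime, the nonzero elements of ℤ_{61} form a cyclic group of order 60.
As gcd(13, 60) = 1, raising to the 13th power is a bijection on this group: if u^13 ≡ v^13 then (uv^{−1})^13 = 1, and the only element of order dividing gcd(13, 60) = 1 is 1, so u = v.
With h(0) = 0 this makes h injective on all of ℤ_{61}, hence bijective (finite equal-size domain and codomain). In particular h is bijective.
Since h is bijective, we find the preimage of 5. The inverse of x ↦ x^13 on (ℤ_{61})^× is x ↦ x^37, because 13·37 = 481 = 8·60 + 1 ≡ 1 (mod 60) and x^{60} = 1 for x ≠ 0 (Fermat). So h⁻¹(5) = 5^37 mod 61.
Repeated squaring mod 61: 5^1 ≡ 5, 5^2 ≡ 5² = 25, 5^4 ≡ 25² = 625 ≡ 15, 5^8 ≡ 15² = 225 ≡ 42, 5^16 ≡ 42² = 1764 ≡ 56, 5^32 ≡ 56² = 3136 ≡ 25. Since 37 = 32 + 4 + 1, 5^37 ≡ 25·15·5: 25·15 = 375 ≡ 9, then 9·5 = 45. So 5^37 ≡ 45 (mod 61).
Hence h⁻¹(5) = 45.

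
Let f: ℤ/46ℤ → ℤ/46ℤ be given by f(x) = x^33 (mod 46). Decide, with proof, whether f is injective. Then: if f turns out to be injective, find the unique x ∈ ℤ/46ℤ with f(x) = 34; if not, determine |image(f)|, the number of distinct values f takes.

f(1) = 1^33 = 1.
f(3): Repeated squaring mod 46: 3^1 ≡ 3, 3^2 ≡ 3² = 9, 3^4 ≡ 9² = 81 ≡ 35, 3^8 ≡ 35² = 1225 ≡ 29, 3^16 ≡ 29² = 841 ≡ 13, 3^32 ≡ 13² = 169 ≡ 31. Since 33 = 32 + 1, 3^33 ≡ 31·3: 31·3 = 93 ≡ 1. So 3^33 ≡ 1 (mod 46).
So f(1) = f(3) = 1 while 1 ≠ 3, hence f is not injective.
Since f is not injective, we determine |image(f)|. Computing x^33 mod 46 for each x (by repeated squaring, reducing mod 46 at every step), the values f(0), f(1), …, f(45) are: 0, 1, 24, 1, 24, 45, 24, 45, 24, 1, 22, 45, 24, 1, 22, 45, 24, 45, 24, 45, 22, 45, 22, 23, 24, 1, 24, 1, 22, 1, 22, 1, 24, 45, 22, 1, 24, 45, 22, 1, 22, 1, 22, 45, 22, 45.
The distinct values are {0, 1, 22, 23, 24, 45}; there are 6 of them.

6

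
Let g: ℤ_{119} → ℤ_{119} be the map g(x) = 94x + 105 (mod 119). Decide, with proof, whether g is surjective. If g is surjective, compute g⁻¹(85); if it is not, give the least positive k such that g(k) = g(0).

96

By definition, g is surjective if every y in the codomain equals g(x) for some x in the domain.
Since gcd(94, 119) = 1, 94 is invertible modulo 119. Euclid's algorithm: 119 = 1·94 + 25, 94 = 3·25 + 19, 25 = 1·19 + 6, 19 = 3·6 + 1; back-substituting gives 1 = 19·94 − 15·119, so 94⁻¹ ≡ 19 (mod 119).
For any y ∈ ℤ_{119}, x = 19(y − 105) mod 119 satisfies g(x) = 94·19(y − 105) + 105 ≡ y (since 94·19 ≡ 1 mod 119). So every y has a preimage.
Hence g is surjective.
Since g is surjective, we find g⁻¹(85): we need 94x ≡ 85 − 105 ≡ 99 (mod 119). Using 94⁻¹ = 19: x ≡ 19·99 = 1881 = 15·119 + 96, so x = 96.
Check: g(96) = 94·96 + 105 = 9129 = 76·119 + 85 ≡ 85 (mod 119).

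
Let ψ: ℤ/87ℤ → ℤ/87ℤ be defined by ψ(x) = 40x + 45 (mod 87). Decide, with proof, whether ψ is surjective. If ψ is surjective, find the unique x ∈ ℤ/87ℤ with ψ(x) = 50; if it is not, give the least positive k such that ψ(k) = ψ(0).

By definition, surjectivity means every element of the codomain has a preimage under ψ.
Since gcd(40, 87) = 1, 40 is invertible modulo 87. Euclid's algorithm: 87 = 2·40 + 7, 40 = 5·7 + 5, 7 = 1·5 + 2, 5 = 2·2 + 1; back-substituting gives 1 = 37·40 − 17·87, so 40⁻¹ ≡ 37 (mod 87).
For any y ∈ ℤ/87ℤ, x = 37(y − 45) mod 87 satisfies ψ(x) = 40·37(y − 45) + 45 ≡ y (since 40·37 ≡ 1 mod 87). So every y has a preimage.
Thus ψ is surjective.
Since ψ is surjective, we compute ψ⁻¹(50): solve 40x + 45 ≡ 50 (mod 87), i.e. 40x ≡ 5 (mod 87).
Multiplying by 40⁻¹ = 37 gives x ≡ 37·5 = 185 = 2·87 + 11 ≡ 11 (mod 87).
Check: ψ(11) = 40·11 + 45 = 485 = 5·87 + 50 ≡ 50 (mod 87).

11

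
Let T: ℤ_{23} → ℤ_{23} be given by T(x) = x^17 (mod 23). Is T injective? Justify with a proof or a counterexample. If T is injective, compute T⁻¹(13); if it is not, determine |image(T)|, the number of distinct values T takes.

8

Since 23 is prime, the nonzero elements of ℤ_{23} form a cyclic group of order 22.
As gcd(17, 22) = 1, raising to the 17th power is a bijection on this group: if x_1^17 ≡ x_2^17 then (x_1x_2^{−1})^17 = 1, and the only element of order dividing gcd(17, 22) = 1 is 1, so x_1 = x_2.
With T(0) = 0 this makes T injective on all of ℤ_{23}, hence bijective (finite equal-size domain and codomain). In particular T is injective.
Since T is injective, we find the preimage of 13. The inverse of x ↦ x^17 on (ℤ_{23})^× is x ↦ x^13, because 17·13 = 221 = 10·22 + 1 ≡ 1 (mod 22) and x^{22} = 1 for x ≠ 0 (Fermat). So T⁻¹(13) = 13^13 mod 23.
Repeated squaring mod 23: 13^1 ≡ 13, 13^2 ≡ 13² = 169 ≡ 8, 13^4 ≡ 8² = 64 ≡ 18, 13^8 ≡ 18² = 324 ≡ 2. Since 13 = 8 + 4 + 1, 13^13 ≡ 2·18·13: 2·18 = 36 ≡ 13, then 13·13 = 169 ≡ 8. So 13^13 ≡ 8 (mod 23).
Hence T⁻¹(13) = 8.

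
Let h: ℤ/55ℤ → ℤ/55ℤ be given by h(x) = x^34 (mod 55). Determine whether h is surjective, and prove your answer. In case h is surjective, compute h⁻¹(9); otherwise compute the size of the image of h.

18

h(3): Repeated squaring mod 55: 3^1 ≡ 3, 3^2 ≡ 3² = 9, 3^4 ≡ 9² = 81 ≡ 26, 3^8 ≡ 26² = 676 ≡ 16, 3^16 ≡ 16² = 256 ≡ 36, 3^32 ≡ 36² = 1296 ≡ 31. Since 34 = 32 + 2, 3^34 ≡ 31·9: 31·9 = 279 ≡ 4. So 3^34 ≡ 4 (mod 55).
h(8): Repeated squaring mod 55: 8^1 ≡ 8, 8^2 ≡ 8² = 64 ≡ 9, 8^4 ≡ 9² = 81 ≡ 26, 8^8 ≡ 26² = 676 ≡ 16, 8^16 ≡ 16² = 256 ≡ 36, 8^32 ≡ 36² = 1296 ≡ 31. Since 34 = 32 + 2, 8^34 ≡ 31·9: 31·9 = 279 ≡ 4. So 8^34 ≡ 4 (mod 55).
So h(3) = h(8) = 4 while 3 ≠ 8, thus h is not injective.
A non-injective map from the 55-element set ℤ/55ℤ to itself takes at most 54 distinct values, so it cannot be surjective. Thus h is not surjective.
Since h is not surjective, we determine |image(h)|. Computing x^34 mod 55 for each x (by repeated squaring, reducing mod 55 at every step), the values h(0), h(1), …, h(54) are: 0, 1, 49, 4, 36, 20, 31, 14, 4, 16, 45, 11, 34, 49, 26, 25, 31, 9, 14, 26, 5, 1, 44, 34, 16, 15, 36, 9, 9, 36, 15, 16, 34, 44, 1, 5, 26, 14, 9, 31, 25, 26, 49, 34, 11, 45, 16, 4, 14, 31, 20, 36, 4, 49, 1.
The distinct values are {0, 1, 4, 5, 9, 11, 14, 15, 16, 20, 25, 26, 31, 34, 36, 44, 45, 49}; there are 18 of them.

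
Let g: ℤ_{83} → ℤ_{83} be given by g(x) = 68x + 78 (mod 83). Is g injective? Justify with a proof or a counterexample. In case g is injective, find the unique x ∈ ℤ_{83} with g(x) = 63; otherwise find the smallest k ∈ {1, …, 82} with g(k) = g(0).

If g(a) = g(b), then 68a ≡ 68b (mod 83). Because gcd(68, 83) = 1, we may cancel 68 to get a ≡ b (mod 83).
Thus g is injective.
We now compute 68⁻¹ mod 83 explicitly. Euclid's algorithm: 83 = 1·68 + 15, 68 = 4·15 + 8, 15 = 1·8 + 7, 8 = 1·7 + 1; back-substituting gives 1 = 11·68 − 9·83, so 68⁻¹ ≡ 11 (mod 83).
Since g is injective, we find g⁻¹(63): we need 68x ≡ 63 − 78 ≡ 68 (mod 83). Using 68⁻¹ = 11: x ≡ 11·68 = 748 = 9·83 + 1, so x = 1.
Check: g(1) = 68·1 + 78 = 146 = 1·83 + 63 ≡ 63 (mod 83).

1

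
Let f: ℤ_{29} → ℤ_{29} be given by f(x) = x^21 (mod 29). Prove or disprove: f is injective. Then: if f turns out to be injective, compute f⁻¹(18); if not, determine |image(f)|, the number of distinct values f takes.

f(2): Repeated squaring mod 29: 2^1 ≡ 2, 2^2 ≡ 2² = 4, 2^4 ≡ 4² = 16, 2^8 ≡ 16² = 256 ≡ 24, 2^16 ≡ 24² = 576 ≡ 25. Since 21 = 16 + 4 + 1, 2^21 ≡ 25·16·2: 25·16 = 400 ≡ 23, then 23·2 = 46 ≡ 17. So 2^21 ≡ 17 (mod 29).
f(3): Repeated squaring mod 29: 3^1 ≡ 3, 3^2 ≡ 3² = 9, 3^4 ≡ 9² = 81 ≡ 23, 3^8 ≡ 23² = 529 ≡ 7, 3^16 ≡ 7² = 49 ≡ 20. Since 21 = 16 + 4 + 1, 3^21 ≡ 20·23·3: 20·23 = 460 ≡ 25, then 25·3 = 75 ≡ 17. So 3^21 ≡ 17 (mod 29).
So f(2) = f(3) = 17 while 2 ≠ 3, thus f is not injective.
Since f is not injective, we determine |image(f)|. Computing x^21 mod 29 for each x (by repeated squaring, reducing mod 29 at every step), the values f(0), f(1), …, f(28) are: 0, 1, 17, 17, 28, 28, 28, 1, 12, 28, 12, 17, 12, 28, 17, 12, 1, 17, 12, 17, 1, 17, 28, 1, 1, 1, 12, 12, 28.
The distinct values are {0, 1, 12, 17, 28}; there are 5 of them.

5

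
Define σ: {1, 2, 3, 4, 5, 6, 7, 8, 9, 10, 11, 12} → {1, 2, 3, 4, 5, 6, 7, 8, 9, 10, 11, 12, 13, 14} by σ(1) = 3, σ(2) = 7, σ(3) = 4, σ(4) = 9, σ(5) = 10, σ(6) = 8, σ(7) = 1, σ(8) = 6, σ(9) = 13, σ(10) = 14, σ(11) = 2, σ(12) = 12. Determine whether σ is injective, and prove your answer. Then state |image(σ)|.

The values σ(1), …, σ(12) are 3, 7, 4, 9, 10, 8, 1, 6, 13, 14, 2, 12 — all distinct.
So σ(u) = σ(v) only when u = v, and σ is injective.
The image of σ is {1, 2, 3, 4, 6, 7, 8, 9, 10, 12, 13, 14}, which has 12 elements.

12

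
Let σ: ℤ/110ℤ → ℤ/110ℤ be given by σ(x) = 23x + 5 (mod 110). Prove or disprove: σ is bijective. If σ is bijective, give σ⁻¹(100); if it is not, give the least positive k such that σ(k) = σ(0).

If σ(a) = σ(b), then 23a ≡ 23b (mod 110). Because gcd(23, 110) = 1, we may cancel 23 to get a ≡ b (mod 110).
We now compute 23⁻¹ mod 110 explicitly. Euclid's algorithm: 110 = 4·23 + 18, 23 = 1·18 + 5, 18 = 3·5 + 3, 5 = 1·3 + 2, 3 = 1·2 + 1; back-substituting gives 1 = 67·23 − 14·110, so 23⁻¹ ≡ 67 (mod 110).
Then y ↦ 67(y − 5) is a two-sided inverse to σ, so every y ∈ ℤ/110ℤ has a preimage.
Therefore σ is bijective.
Since σ is bijective, we compute σ⁻¹(100): solve 23x + 5 ≡ 100 (mod 110), i.e. 23x ≡ 95 (mod 110).
Multiplying by 23⁻¹ = 67 gives x ≡ 67·95 = 6365 = 57·110 + 95 ≡ 95 (mod 110).
Check: σ(95) = 23·95 + 5 = 2190 = 19·110 + 100 ≡ 100 (mod 110).

95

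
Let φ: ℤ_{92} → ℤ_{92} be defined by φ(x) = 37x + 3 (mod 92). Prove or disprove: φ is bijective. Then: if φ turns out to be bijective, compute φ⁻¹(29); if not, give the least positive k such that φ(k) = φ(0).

If φ(x_1) = φ(x_2), then 37x_1 ≡ 37x_2 (mod 92). Because gcd(37, 92) = 1, we may cancel 37 to get x_1 ≡ x_2 (mod 92).
We now compute 37⁻¹ mod 92 explicitly. Euclid's algorithm: 92 = 2·37 + 18, 37 = 2·18 + 1; back-substituting gives 1 = 5·37 − 2·92, so 37⁻¹ ≡ 5 (mod 92).
Then y ↦ 5(y − 3) is a two-sided inverse to φ, so every y ∈ ℤ_{92} has a preimage.
Hence φ is bijective.
Since φ is bijective, we compute φ⁻¹(29): solve 37x + 3 ≡ 29 (mod 92), i.e. 37x ≡ 26 (mod 92).
Multiplying by 37⁻¹ = 5 gives x ≡ 5·26 = 130 = 1·92 + 38 ≡ 38 (mod 92).
Check: φ(38) = 37·38 + 3 = 1409 = 15·92 + 29 ≡ 29 (mod 92).

38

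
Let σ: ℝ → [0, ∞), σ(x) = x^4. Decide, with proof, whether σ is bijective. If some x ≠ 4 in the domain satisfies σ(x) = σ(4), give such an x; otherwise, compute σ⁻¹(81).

-4

σ(4) = 256 = (−4)^4 = σ(−4) (since 4 is even), with 4 ≠ −4. So σ is not injective, hence not bijective.
For the follow-up, such an x exists: taking x = −4 ∈ ℝ gives σ(−4) = 256 = σ(4) with −4 ≠ 4.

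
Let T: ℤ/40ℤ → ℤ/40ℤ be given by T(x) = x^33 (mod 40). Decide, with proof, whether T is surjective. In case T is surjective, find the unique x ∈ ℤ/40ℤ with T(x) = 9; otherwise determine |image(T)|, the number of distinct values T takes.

T(0) = 0^33 = 0.
T(10): Repeated squaring mod 40: 10^1 ≡ 10, 10^2 ≡ 10² = 100 ≡ 20, 10^4 ≡ 20² = 400 ≡ 0, 10^8 ≡ 0² = 0, 10^16 ≡ 0² = 0, 10^32 ≡ 0² = 0. Since 33 = 32 + 1, 10^33 ≡ 0·10: 0·10 = 0. So 10^33 ≡ 0 (mod 40).
So T(0) = T(10) = 0 while 0 ≠ 10, thus T is not injective.
A non-injective map from the 40-element set ℤ/40ℤ to itself takes at most 39 distinct values, so it cannot be surjective. Therefore T is not surjective.
Since T is not surjective, we determine |image(T)|. Computing x^33 mod 40 for each x (by repeated squaring, reducing mod 40 at every step), the values T(0), T(1), …, T(39) are: 0, 1, 32, 3, 24, 5, 16, 7, 8, 9, 0, 11, 32, 13, 24, 15, 16, 17, 8, 19, 0, 21, 32, 23, 24, 25, 16, 27, 8, 29, 0, 31, 32, 33, 24, 35, 16, 37, 8, 39.
The distinct values are {0, 1, 3, 5, 7, 8, 9, 11, 13, 15, 16, 17, 19, 21, 23, 24, 25, 27, 29, 31, 32, 33, 35, 37, 39}; there are 25 of them.

25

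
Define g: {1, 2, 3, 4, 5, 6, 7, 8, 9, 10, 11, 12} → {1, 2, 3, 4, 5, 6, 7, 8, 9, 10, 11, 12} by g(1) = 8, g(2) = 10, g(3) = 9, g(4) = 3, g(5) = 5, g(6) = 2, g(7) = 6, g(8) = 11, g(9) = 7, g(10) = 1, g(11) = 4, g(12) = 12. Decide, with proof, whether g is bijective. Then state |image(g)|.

12

The values 8, 10, 9, 3, 5, 2, 6, 11, 7, 1, 4, 12 are a permutation of {1, 2, 3, 4, 5, 6, 7, 8, 9, 10, 11, 12}: each element appears exactly once.
So g is injective and surjective, hence bijective.
The image of g is {1, 2, 3, 4, 5, 6, 7, 8, 9, 10, 11, 12}, which has 12 elements.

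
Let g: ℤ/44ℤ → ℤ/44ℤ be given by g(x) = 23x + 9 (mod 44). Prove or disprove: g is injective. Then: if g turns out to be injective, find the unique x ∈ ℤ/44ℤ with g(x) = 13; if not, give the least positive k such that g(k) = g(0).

If g(a) = g(b), then 23a ≡ 23b (mod 44). Because gcd(23, 44) = 1, we may cancel 23 to get a ≡ b (mod 44).
Therefore g is injective.
We now compute 23⁻¹ mod 44 explicitly. Euclid's algorithm: 44 = 1·23 + 21, 23 = 1·21 + 2, 21 = 10·2 + 1; back-substituting gives 1 = 23·23 − 12·44, so 23⁻¹ ≡ 23 (mod 44).
Since g is injective, we compute g⁻¹(13): solve 23x + 9 ≡ 13 (mod 44), i.e. 23x ≡ 4 (mod 44).
Multiplying by 23⁻¹ = 23 gives x ≡ 23·4 = 92 = 2·44 + 4 ≡ 4 (mod 44).
Check: g(4) = 23·4 + 9 = 101 = 2·44 + 13 ≡ 13 (mod 44).

4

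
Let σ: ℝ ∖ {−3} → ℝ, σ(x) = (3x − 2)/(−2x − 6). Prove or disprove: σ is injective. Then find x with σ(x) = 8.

Suppose σ(a) = σ(b). Cross-multiplying: (3a − 2)(−2b − 6) = (3b − 2)(−2a − 6).
Expanding both sides and cancelling the symmetric terms leaves −22·(a − b) = 0. Since −22 ≠ 0, a = b. Thus σ is injective.
Solving σ(x) = 8: cross-multiplying gives 3x − 2 = 8(−2x − 6), which rearranges to 19x = −46, so x = −46/19.

-46/19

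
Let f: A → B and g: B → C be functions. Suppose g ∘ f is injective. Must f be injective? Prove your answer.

Suppose f(s) = f(t). Applying g: (g ∘ f)(s) = (g ∘ f)(t). Since g ∘ f is injective, s = t. So f is injective.

injective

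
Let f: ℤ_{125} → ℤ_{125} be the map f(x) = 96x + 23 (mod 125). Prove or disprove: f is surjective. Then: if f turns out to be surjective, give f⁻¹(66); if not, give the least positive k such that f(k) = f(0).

33

Since gcd(96, 125) = 1, 96 is invertible modulo 125. Euclid's algorithm: 125 = 1·96 + 29, 96 = 3·29 + 9, 29 = 3·9 + 2, 9 = 4·2 + 1; back-substituting gives 1 = 56·96 − 43·125, so 96⁻¹ ≡ 56 (mod 125).
Then y ↦ 56(y − 23) is a two-sided inverse to f, so every y ∈ ℤ_{125} has a preimage.
Hence f is surjective.
Since f is surjective, we compute f⁻¹(66): solve 96x + 23 ≡ 66 (mod 125), i.e. 96x ≡ 43 (mod 125).
Multiplying by 96⁻¹ = 56 gives x ≡ 56·43 = 2408 = 19·125 + 33 ≡ 33 (mod 125).
Check: f(33) = 96·33 + 23 = 3191 = 25·125 + 66 ≡ 66 (mod 125).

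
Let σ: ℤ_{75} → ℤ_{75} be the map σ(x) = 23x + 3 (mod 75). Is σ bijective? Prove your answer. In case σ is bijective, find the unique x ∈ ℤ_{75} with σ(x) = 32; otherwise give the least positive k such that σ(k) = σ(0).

If σ(s) = σ(t), then 23s ≡ 23t (mod 75). Because gcd(23, 75) = 1, we may cancel 23 to get s ≡ t (mod 75).
We now compute 23⁻¹ mod 75 explicitly. Euclid's algorithm: 75 = 3·23 + 6, 23 = 3·6 + 5, 6 = 1·5 + 1; back-substituting gives 1 = 62·23 − 19·75, so 23⁻¹ ≡ 62 (mod 75).
Then y ↦ 62(y − 3) is a two-sided inverse to σ, so every y ∈ ℤ_{75} has a preimage.
Therefore σ is bijective.
Since σ is bijective, we find σ⁻¹(32): we need 23x ≡ 32 − 3 ≡ 29 (mod 75). Using 23⁻¹ = 62: x ≡ 62·29 = 1798 = 23·75 + 73, so x = 73.
Check: σ(73) = 23·73 + 3 = 1682 = 22·75 + 32 ≡ 32 (mod 75).

73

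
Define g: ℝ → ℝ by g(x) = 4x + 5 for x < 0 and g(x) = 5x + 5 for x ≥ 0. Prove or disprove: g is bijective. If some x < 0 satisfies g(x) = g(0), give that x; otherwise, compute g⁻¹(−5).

-5/2

Both pieces are strictly increasing (slopes 4 and 5), so each is injective on its own interval.
The left piece maps (−∞, 0) onto (−∞, 5); the right piece maps [0, ∞) onto [5, ∞).
Since 5 = 5, the images partition ℝ: g is injective and surjective, hence bijective.
Because the two images are disjoint, no x < 0 has g(x) = g(0), so we compute g⁻¹(−5): −5 lies in (−∞, 5), so solve 4x + 5 = −5: x = (−5 − 5)/4 = −5/2.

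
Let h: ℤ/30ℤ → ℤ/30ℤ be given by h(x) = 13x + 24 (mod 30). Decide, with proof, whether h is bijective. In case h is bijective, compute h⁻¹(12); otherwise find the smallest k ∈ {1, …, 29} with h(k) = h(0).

6

By definition, injectivity means: for all s, t in the domain, h(s) = h(t) implies s = t.
Suppose h(s) = h(t) in ℤ/30ℤ. Then 13s + 24 ≡ 13t + 24 (mod 30), hence 13(s − t) ≡ 0 (mod 30).
Since gcd(13, 30) = 1, 13 is invertible modulo 30, thus s − t ≡ 0 (mod 30), i.e. s = t.
We now compute 13⁻¹ mod 30 explicitly. Euclid's algorithm: 30 = 2·13 + 4, 13 = 3·4 + 1; back-substituting gives 1 = 7·13 − 3·30, so 13⁻¹ ≡ 7 (mod 30).
For any y ∈ ℤ/30ℤ, x = 7(y − 24) mod 30 satisfies h(x) = 13·7(y − 24) + 24 ≡ y (since 13·7 ≡ 1 mod 30). So every y has a preimage.
Thus h is bijective.
Since h is bijective, we compute h⁻¹(12): solve 13x + 24 ≡ 12 (mod 30), i.e. 13x ≡ 18 (mod 30).
Multiplying by 13⁻¹ = 7 gives x ≡ 7·18 = 126 = 4·30 + 6 ≡ 6 (mod 30).
Check: h(6) = 13·6 + 24 = 102 = 3·30 + 12 ≡ 12 (mod 30).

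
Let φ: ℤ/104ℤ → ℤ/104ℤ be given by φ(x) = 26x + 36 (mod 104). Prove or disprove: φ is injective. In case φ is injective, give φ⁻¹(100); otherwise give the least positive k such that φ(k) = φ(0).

We have gcd(26, 104) = 26 > 1. Taking u = 0 and v = 4: φ(0) = 36 and φ(4) = 26·4 + 36 = 140 ≡ 36 (mod 104).
So φ(0) = φ(4) while 0 ≠ 4, thus φ is not injective.
Since φ is not injective, we find the least positive k with φ(k) = φ(0): this means 26k ≡ 0 (mod 104), i.e. 104 ∣ 26k. Since gcd(26, 104) = 26, dividing through by 26 this holds exactly when 4 ∣ k.
The smallest positive such k is 4.

4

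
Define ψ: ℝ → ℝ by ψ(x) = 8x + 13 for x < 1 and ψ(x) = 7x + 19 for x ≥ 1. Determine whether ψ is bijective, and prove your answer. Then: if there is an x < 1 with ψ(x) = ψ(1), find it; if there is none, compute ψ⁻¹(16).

Both pieces are strictly increasing (slopes 8 and 7), so each is injective on its own interval.
The left piece maps (−∞, 1) onto (−∞, 21); the right piece maps [1, ∞) onto [26, ∞).
The images leave a gap (21 has no preimage), so ψ is not surjective, hence not bijective.
Because the two images are disjoint, no x < 1 has ψ(x) = ψ(1), so we compute ψ⁻¹(16): 16 lies in (−∞, 21), so solve 8x + 13 = 16: x = (16 − 13)/8 = 3/8.

3/8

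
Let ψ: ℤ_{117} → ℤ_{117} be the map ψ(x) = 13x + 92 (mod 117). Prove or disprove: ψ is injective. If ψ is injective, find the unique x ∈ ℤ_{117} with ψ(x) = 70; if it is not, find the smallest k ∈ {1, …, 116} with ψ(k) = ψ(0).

9

We have gcd(13, 117) = 13 > 1. Taking a = 0 and b = 9: ψ(0) = 92 and ψ(9) = 13·9 + 92 = 209 ≡ 92 (mod 117).
So ψ(0) = ψ(9) while 0 ≠ 9, hence ψ is not injective.
Since ψ is not injective, we find the least positive k with ψ(k) = ψ(0): this means 13k ≡ 0 (mod 117), i.e. 117 ∣ 13k. Since gcd(13, 117) = 13, dividing through by 13 this holds exactly when 9 ∣ k.
The smallest positive such k is 9.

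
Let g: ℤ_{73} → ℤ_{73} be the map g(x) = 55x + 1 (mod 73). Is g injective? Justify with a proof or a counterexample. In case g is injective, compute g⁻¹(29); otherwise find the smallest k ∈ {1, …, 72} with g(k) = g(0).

39

If g(a) = g(b), then 55a ≡ 55b (mod 73). Because gcd(55, 73) = 1, we may cancel 55 to get a ≡ b (mod 73).
Therefore g is injective.
We now compute 55⁻¹ mod 73 explicitly. Euclid's algorithm: 73 = 1·55 + 18, 55 = 3·18 + 1; back-substituting gives 1 = 4·55 − 3·73, so 55⁻¹ ≡ 4 (mod 73).
Since g is injective, we find g⁻¹(29): we need 55x ≡ 29 − 1 ≡ 28 (mod 73). Using 55⁻¹ = 4: x ≡ 4·28 = 112 = 1·73 + 39, so x = 39.
Check: g(39) = 55·39 + 1 = 2146 = 29·73 + 29 ≡ 29 (mod 73).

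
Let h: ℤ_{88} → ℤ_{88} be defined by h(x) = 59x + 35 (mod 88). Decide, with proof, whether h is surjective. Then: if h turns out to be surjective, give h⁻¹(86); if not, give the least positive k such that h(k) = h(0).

65

Since gcd(59, 88) = 1, 59 is invertible modulo 88. Euclid's algorithm: 88 = 1·59 + 29, 59 = 2·29 + 1; back-substituting gives 1 = 3·59 − 2·88, so 59⁻¹ ≡ 3 (mod 88).
For any y ∈ ℤ_{88}, x = 3(y − 35) mod 88 satisfies h(x) = 59·3(y − 35) + 35 ≡ y (since 59·3 ≡ 1 mod 88). So every y has a preimage.
Thus h is surjective.
Since h is surjective, we compute h⁻¹(86): solve 59x + 35 ≡ 86 (mod 88), i.e. 59x ≡ 51 (mod 88).
Multiplying by 59⁻¹ = 3 gives x ≡ 3·51 = 153 = 1·88 + 65 ≡ 65 (mod 88).
Check: h(65) = 59·65 + 35 = 3870 = 43·88 + 86 ≡ 86 (mod 88).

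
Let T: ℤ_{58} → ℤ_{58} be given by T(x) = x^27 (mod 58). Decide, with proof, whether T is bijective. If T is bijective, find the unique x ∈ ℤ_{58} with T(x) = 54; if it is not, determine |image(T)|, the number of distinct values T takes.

36

Computing x^27 mod 58 for each x (by repeated squaring, reducing mod 58 at every step), the values T(0), T(1), …, T(57) are: 0, 1, 44, 39, 22, 35, 34, 25, 40, 13, 32, 37, 46, 9, 56, 31, 20, 41, 50, 55, 16, 47, 4, 53, 52, 7, 48, 43, 28, 29, 30, 15, 10, 51, 6, 5, 54, 11, 42, 3, 8, 17, 38, 27, 2, 49, 12, 21, 26, 45, 18, 33, 24, 23, 36, 19, 14, 57.
Every element of ℤ_{58} appears exactly once in this list, so T is a bijection, and in particular bijective.
Since T is bijective, we read off the preimage of 54 from the same table: T(36) = 54, so T⁻¹(54) = 36.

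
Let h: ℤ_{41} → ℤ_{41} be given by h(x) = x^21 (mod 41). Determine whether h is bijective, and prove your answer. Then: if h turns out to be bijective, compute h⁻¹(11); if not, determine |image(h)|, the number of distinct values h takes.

Since 41 is prime, the nonzero elements of ℤ_{41} form a cyclic group of order 40.
As gcd(21, 40) = 1, raising to the 21st power is a bijection on this group: if a^21 ≡ b^21 then (ab^{−1})^21 = 1, and the only element of order dividing gcd(21, 40) = 1 is 1, so a = b.
With h(0) = 0 this makes h injective on all of ℤ_{41}, hence bijective (finite equal-size domain and codomain). In particular h is bijective.
Since h is bijective, we find the preimage of 11. The inverse of x ↦ x^21 on (ℤ_{41})^× is x ↦ x^21, because 21·21 = 441 = 11·40 + 1 ≡ 1 (mod 40) and x^{40} = 1 for x ≠ 0 (Fermat). So h⁻¹(11) = 11^21 mod 41.
Repeated squaring mod 41: 11^1 ≡ 11, 11^2 ≡ 11² = 121 ≡ 39, 11^4 ≡ 39² = 1521 ≡ 4, 11^8 ≡ 4² = 16, 11^16 ≡ 16² = 256 ≡ 10. Since 21 = 16 + 4 + 1, 11^21 ≡ 10·4·11: 10·4 = 40, then 40·11 = 440 ≡ 30. So 11^21 ≡ 30 (mod 41).
Hence h⁻¹(11) = 30.

30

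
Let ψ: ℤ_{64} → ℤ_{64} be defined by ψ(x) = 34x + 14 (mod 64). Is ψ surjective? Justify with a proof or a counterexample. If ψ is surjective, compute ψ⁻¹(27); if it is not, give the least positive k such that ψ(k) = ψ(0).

Since gcd(34, 64) = 2, we have 34x ≡ 0 (mod 2) for all x, so ψ(x) ≡ 0 (mod 2).
But 1 ≢ 0 (mod 2), so 1 ∈ ℤ_{64} has no preimage. Therefore ψ is not surjective.
Since ψ is not surjective, we find the least positive k with ψ(k) = ψ(0): this means 34k ≡ 0 (mod 64), i.e. 64 ∣ 34k. Since gcd(34, 64) = 2, dividing through by 2 this holds exactly when 32 ∣ 17k, and as gcd(17, 32) = 1, exactly when 32 ∣ k.
The smallest positive such k is 32.

32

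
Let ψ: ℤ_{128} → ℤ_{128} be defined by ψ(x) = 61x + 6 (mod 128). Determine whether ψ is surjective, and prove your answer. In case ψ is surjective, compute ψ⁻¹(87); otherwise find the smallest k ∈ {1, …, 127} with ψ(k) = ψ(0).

Since gcd(61, 128) = 1, 61 is invertible modulo 128. Euclid's algorithm: 128 = 2·61 + 6, 61 = 10·6 + 1; back-substituting gives 1 = 21·61 − 10·128, so 61⁻¹ ≡ 21 (mod 128).
Then y ↦ 21(y − 6) is a two-sided inverse to ψ, so every y ∈ ℤ_{128} has a preimage.
Therefore ψ is surjective.
Since ψ is surjective, we find ψ⁻¹(87): we need 61x ≡ 87 − 6 ≡ 81 (mod 128). Using 61⁻¹ = 21: x ≡ 21·81 = 1701 = 13·128 + 37, so x = 37.
Check: ψ(37) = 61·37 + 6 = 2263 = 17·128 + 87 ≡ 87 (mod 128).

37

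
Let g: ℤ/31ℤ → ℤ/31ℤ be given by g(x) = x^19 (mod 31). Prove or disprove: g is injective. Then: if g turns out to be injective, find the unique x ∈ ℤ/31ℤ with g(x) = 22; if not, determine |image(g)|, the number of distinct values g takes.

Since 31 is prime, the nonzero elements of ℤ/31ℤ form a cyclic group of order 30.
As gcd(19, 30) = 1, raising to the 19th power is a bijection on this group: if u^19 ≡ v^19 then (uv^{−1})^19 = 1, and the only element of order dividing gcd(19, 30) = 1 is 1, so u = v.
With g(0) = 0 this makes g injective on all of ℤ/31ℤ, hence bijective (finite equal-size domain and codomain). In particular g is injective.
Since g is injective, we find the preimage of 22. The inverse of x ↦ x^19 on (ℤ/31ℤ)^× is x ↦ x^19, because 19·19 = 361 = 12·30 + 1 ≡ 1 (mod 30) and x^{30} = 1 for x ≠ 0 (Fermat). So g⁻¹(22) = 22^19 mod 31.
Repeated squaring mod 31: 22^1 ≡ 22, 22^2 ≡ 22² = 484 ≡ 19, 22^4 ≡ 19² = 361 ≡ 20, 22^8 ≡ 20² = 400 ≡ 28, 22^16 ≡ 28² = 784 ≡ 9. Since 19 = 16 + 2 + 1, 22^19 ≡ 9·19·22: 9·19 = 171 ≡ 16, then 16·22 = 352 ≡ 11. So 22^19 ≡ 11 (mod 31).
Hence g⁻¹(22) = 11.

11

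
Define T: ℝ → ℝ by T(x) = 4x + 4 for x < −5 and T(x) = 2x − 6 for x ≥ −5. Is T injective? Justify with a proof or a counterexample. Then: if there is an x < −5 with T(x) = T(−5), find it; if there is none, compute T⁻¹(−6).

Both pieces are strictly increasing (slopes 4 and 2), so each is injective on its own interval.
The left piece maps (−∞, −5) onto (−∞, −16); the right piece maps [−5, ∞) onto [−16, ∞).
These images are disjoint, so no value is attained by both pieces. Hence T is injective.
Because the two images are disjoint, no x < −5 has T(x) = T(−5), so we compute T⁻¹(−6): −6 lies in [−16, ∞), so solve 2x − 6 = −6: x = (−6 + 6)/2 = 0.

0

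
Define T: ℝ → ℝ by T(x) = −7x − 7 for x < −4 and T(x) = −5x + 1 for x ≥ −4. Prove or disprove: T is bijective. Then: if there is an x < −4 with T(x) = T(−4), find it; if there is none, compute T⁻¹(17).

Both pieces are strictly decreasing (slopes −7 and −5), so each is injective on its own interval.
The left piece maps (−∞, −4) onto (21, ∞); the right piece maps [−4, ∞) onto (−∞, 21].
Since 21 = 21, the images partition ℝ: T is injective and surjective, hence bijective.
Because the two images are disjoint, no x < −4 has T(x) = T(−4), so we compute T⁻¹(17): 17 lies in (−∞, 21], so solve −5x + 1 = 17: x = (17 − 1)/(−5) = −16/5.

-16/5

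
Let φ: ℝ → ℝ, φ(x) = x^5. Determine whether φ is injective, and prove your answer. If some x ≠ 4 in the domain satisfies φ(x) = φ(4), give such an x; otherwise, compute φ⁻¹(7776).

On ℝ, x ↦ x^5 is strictly increasing (since 5 is odd), so φ(u) = φ(v) forces u = v. Therefore φ is injective.
Since x ↦ x^5 is strictly increasing on ℝ, it is injective there, so no x ≠ 4 in the domain has φ(x) = φ(4). We therefore compute φ⁻¹(7776) = 7776^{1/5} = 6 (indeed 6^5 = 7776).

6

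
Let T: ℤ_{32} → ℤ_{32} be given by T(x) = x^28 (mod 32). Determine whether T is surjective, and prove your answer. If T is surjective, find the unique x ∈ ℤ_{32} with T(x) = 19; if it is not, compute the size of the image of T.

T(0) = 0^28 = 0.
T(2): Repeated squaring mod 32: 2^1 ≡ 2, 2^2 ≡ 2² = 4, 2^4 ≡ 4² = 16, 2^8 ≡ 16² = 256 ≡ 0, 2^16 ≡ 0² = 0. Since 28 = 16 + 8 + 4, 2^28 ≡ 0·0·16: 0·0 = 0, then 0·16 = 0. So 2^28 ≡ 0 (mod 32).
So T(0) = T(2) = 0 while 0 ≠ 2, hence T is not injective.
A non-injective map from the 32-element set ℤ_{32} to itself takes at most 31 distinct values, so it cannot be surjective. So T is not surjective.
Since T is not surjective, we determine |image(T)|. Computing x^28 mod 32 for each x (by repeated squaring, reducing mod 32 at every step), the values T(0), T(1), …, T(31) are: 0, 1, 0, 17, 0, 17, 0, 1, 0, 1, 0, 17, 0, 17, 0, 1, 0, 1, 0, 17, 0, 17, 0, 1, 0, 1, 0, 17, 0, 17, 0, 1.
The distinct values are {0, 1, 17}; there are 3 of them.

3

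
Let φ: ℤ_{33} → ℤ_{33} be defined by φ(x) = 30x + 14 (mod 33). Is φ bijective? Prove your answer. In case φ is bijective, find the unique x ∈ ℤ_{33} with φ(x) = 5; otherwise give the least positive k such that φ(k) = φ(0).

Recall: injectivity means: for all x_1, x_2 in the domain, φ(x_1) = φ(x_2) implies x_1 = x_2.
We have gcd(30, 33) = 3 > 1. Taking x_1 = 0 and x_2 = 11: φ(0) = 14 and φ(11) = 30·11 + 14 = 344 ≡ 14 (mod 33).
So φ(0) = φ(11) while 0 ≠ 11, hence φ is not injective, hence not bijective.
Since φ is not bijective, we find the least positive k with φ(k) = φ(0): this means 30k ≡ 0 (mod 33), i.e. 33 ∣ 30k. Since gcd(30, 33) = 3, dividing through by 3 this holds exactly when 11 ∣ 10k, and as gcd(10, 11) = 1, exactly when 11 ∣ k.
The smallest positive such k is 11.

11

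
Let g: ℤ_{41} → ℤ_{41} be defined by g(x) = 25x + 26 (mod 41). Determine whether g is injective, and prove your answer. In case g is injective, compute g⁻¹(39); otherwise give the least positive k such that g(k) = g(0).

Recall that g is injective if g(s) = g(t) implies s = t.
If g(s) = g(t), then 25s ≡ 25t (mod 41). Because gcd(25, 41) = 1, we may cancel 25 to get s ≡ t (mod 41).
Thus g is injective.
We now compute 25⁻¹ mod 41 explicitly. Euclid's algorithm: 41 = 1·25 + 16, 25 = 1·16 + 9, 16 = 1·9 + 7, 9 = 1·7 + 2, 7 = 3·2 + 1; back-substituting gives 1 = 23·25 − 14·41, so 25⁻¹ ≡ 23 (mod 41).
Since g is injective, we find g⁻¹(39): we need 25x ≡ 39 − 26 ≡ 13 (mod 41). Using 25⁻¹ = 23: x ≡ 23·13 = 299 = 7·41 + 12, so x = 12.
Check: g(12) = 25·12 + 26 = 326 = 7·41 + 39 ≡ 39 (mod 41).

12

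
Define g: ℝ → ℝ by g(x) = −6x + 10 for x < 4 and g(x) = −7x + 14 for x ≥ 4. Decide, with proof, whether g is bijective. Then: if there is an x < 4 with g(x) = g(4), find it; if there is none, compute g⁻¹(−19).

33/7

Both pieces are strictly decreasing (slopes −6 and −7), so each is injective on its own interval.
The left piece maps (−∞, 4) onto (−14, ∞); the right piece maps [4, ∞) onto (−∞, −14].
Since −14 = −14, the images partition ℝ: g is injective and surjective, hence bijective.
Because the two images are disjoint, no x < 4 has g(x) = g(4), so we compute g⁻¹(−19): −19 lies in (−∞, −14], so solve −7x + 14 = −19: x = (−19 − 14)/(−7) = 33/7.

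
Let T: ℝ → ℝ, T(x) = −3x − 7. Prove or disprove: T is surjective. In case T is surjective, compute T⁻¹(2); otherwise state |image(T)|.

-3

For any y ∈ ℝ, x = (y + 7)/(−3) satisfies T(x) = y.
So T is surjective.
Since T is surjective, we compute T⁻¹(2) = (2 + 7)/(−3) = −3.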